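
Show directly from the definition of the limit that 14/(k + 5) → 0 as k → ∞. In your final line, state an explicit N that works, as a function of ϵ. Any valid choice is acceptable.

N = 14/ϵ

Suppose ϵ > 0. For k ≥ 1, |14/(k + 5) − 0| = 14/(k + 5) ≤ 14/k.
We need 14/k < ϵ, i.e. k > 14/ϵ.
Take N = 14/ϵ. If k > N then |14/(k + 5)| ≤ 14/k < ϵ.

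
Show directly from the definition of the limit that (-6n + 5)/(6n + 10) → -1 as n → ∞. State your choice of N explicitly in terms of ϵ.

N = (5/2)/ϵ

Fix ϵ > 0. For n ≥ 1, |(-6n + 5)/(6n + 10) + 1| = |90|/(6(6n + 10)) = 90/(6(6n + 10)).
Since 6n + 10 ≥ 6n for n ≥ 1, this is ≤ 90/(6·6n) = (5/2)/n.
So |(-6n + 5)/(6n + 10) + 1| < ϵ whenever n > (5/2)/ϵ.
Take N = (5/2)/ϵ. If n > N then |(-6n + 5)/(6n + 10) + 1| ≤ (5/2)/n < ϵ.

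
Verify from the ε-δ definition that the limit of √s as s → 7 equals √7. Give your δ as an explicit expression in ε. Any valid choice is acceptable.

δ = min(7, √7·ε)

Let ε > 0. We want δ > 0 such that 0 < |s − 7| < δ implies |√s − √7| < ε.
Multiplying by the conjugate, |√s − √7| = |s − 7|/(√s + √7).
Restrict δ ≤ 7 so that |s − 7| < 7 forces s > 0, and then √s + √7 > √7.
Hence |√s − √7| < |s − 7|/√7, which is < ε once |s − 7| < √7·ε.
Take δ = min(7, √7·ε). If 0 < |s − 7| < δ then s > 0 and |√s − √7| < |s − 7|/√7 < ε.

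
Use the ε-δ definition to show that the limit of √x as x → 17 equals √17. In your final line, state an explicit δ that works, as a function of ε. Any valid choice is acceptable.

Suppose ε > 0. We want δ > 0 such that 0 < |x − 17| < δ implies |√x − √17| < ε.
Rationalise: √x − √17 = (x − 17)/(√x + √17), so |√x − √17| = |x − 17|/(√x + √17).
Restrict δ ≤ 17 so that |x − 17| < 17 forces x > 0, and then √x + √17 > √17.
Hence |√x − √17| < |x − 17|/√17, which is < ε once |x − 17| < √17·ε.
Take δ = min(17, √17·ε). If 0 < |x − 17| < δ then x > 0 and |√x − √17| < |x − 17|/√17 < ε.

δ = min(17, √17·ε)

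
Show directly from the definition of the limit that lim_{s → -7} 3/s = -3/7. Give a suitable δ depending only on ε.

δ = min(7/2, (49/6)ε)

Let ε > 0. We seek δ > 0 such that 0 < |s + 7| < δ implies |3/s + 3/7| < ε.
|3/s + 3/7| = 3·|-7 − s|/(7·|s|) = 3|s + 7|/(7|s|).
Restrict δ ≤ 7/2. Then |s + 7| < 7/2 gives |s| > 7/2, so 7|s| > 49/2.
Then |3/s + 3/7| < 3|s + 7|/(49/2), which is < ε when |s + 7| < (49/6)ε.
Take δ = min(7/2, (49/6)ε). Then 0 < |s + 7| < δ gives both |s + 7| < 7/2 and |s + 7| < (49/6)ε, so |3/s + 3/7| < ε.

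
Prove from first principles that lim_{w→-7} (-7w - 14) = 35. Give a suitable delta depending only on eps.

Let eps > 0. We need delta > 0 so that 0 < |w + 7| < delta implies |(-7w - 14) − 35| < eps.
Since (-7w - 14) − 35 = -7(w + 7), we have |(-7w - 14) − 35| = 7|w + 7|.
Thus it suffices that |w + 7| < eps/7.
Choosing delta = eps/7 gives |(-7w - 14) − 35| = 7|w + 7| < eps whenever |w + 7| < delta.

delta = eps/7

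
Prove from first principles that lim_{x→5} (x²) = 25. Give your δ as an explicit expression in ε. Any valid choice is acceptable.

δ = min(1, ε/11)

Suppose ε > 0. We seek δ > 0 with 0 < |x − 5| < δ ⇒ |x² − 25| < ε.
Factor: x² − 25 = (x − 5)(x + 5), so |x² − 25| = |x − 5|·|x + 5|.
Restrict δ ≤ 1. Then |x − 5| < 1 gives |x| < 6, so by the triangle inequality |x + 5| ≤ 6 + 5 = 11.
Hence |x² − 25| ≤ 11|x − 5|, which is < ε once |x − 5| < ε/11.
Take δ = min(1, ε/11). If 0 < |x − 5| < δ then both bounds hold and |x² − 25| ≤ 11|x − 5| < 11·(ε/11) = ε.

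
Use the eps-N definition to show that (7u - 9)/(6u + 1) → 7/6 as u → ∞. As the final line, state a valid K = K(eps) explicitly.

K = (61/36)/eps

Let eps > 0. We seek K > 0 such that u > K implies |(7u - 9)/(6u + 1) − (7/6)| < eps.
(7u - 9)/(6u + 1) − (7/6) = (6(7u - 9) − 7(6u + 1)) / (6(6u + 1)) = -61/(6(6u + 1)).
For u > 0 we have 6u + 1 > 6u, so |(7u - 9)/(6u + 1) − (7/6)| = 61/(6(6u + 1)) < 61/(6·6u) = (61/36)/u.
Thus |(7u - 9)/(6u + 1) − (7/6)| < eps whenever u > (61/36)/eps.
Take K = (61/36)/eps. If u > K then |(7u - 9)/(6u + 1) − (7/6)| < (61/36)/u < eps.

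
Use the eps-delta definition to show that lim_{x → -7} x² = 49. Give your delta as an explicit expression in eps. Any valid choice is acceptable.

delta = min(1, eps/15)

Suppose eps > 0. We seek delta > 0 with 0 < |x + 7| < delta ⇒ |x² − 49| < eps.
Factor: x² − 49 = (x + 7)(x - 7), so |x² − 49| = |x + 7|·|x - 7|.
Impose delta ≤ 1 so that |x| < 8; then |x - 7| ≤ 15.
Hence |x² − 49| ≤ 15|x + 7|, which is < eps once |x + 7| < eps/15.
Take delta = min(1, eps/15). If 0 < |x + 7| < delta then both bounds hold and |x² − 49| ≤ 15|x + 7| < 15·(eps/15) = eps.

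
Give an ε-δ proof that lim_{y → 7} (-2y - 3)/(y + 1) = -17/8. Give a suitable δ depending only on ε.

Suppose ε > 0. We want δ > 0 with 0 < |y − 7| < δ ⇒ |(-2y - 3)/(y + 1) + 17/8| < ε.
Combining over a common denominator, (-2y - 3)/(y + 1) + 17/8 = [(-2y - 3)·8 − (-17)·(y + 1)] / [8·(y + 1)] = 1(y − 7) / (8(y + 1)).
So |(-2y - 3)/(y + 1) + 17/8| = |y − 7| / (8·|y + 1|).
Require δ ≤ 4, so |y + 1| ≥ |8| − |y − 7| > 8 − 4 = 4.
Hence |(-2y - 3)/(y + 1) + 17/8| < |y − 7|/(8·4) = (1/32)|y − 7|, which is < ε once |y − 7| < 32ε.
Take δ = min(4, 32ε). Then 0 < |y − 7| < δ forces both bounds, so |(-2y - 3)/(y + 1) + 17/8| < ε.

δ = min(4, 32ε)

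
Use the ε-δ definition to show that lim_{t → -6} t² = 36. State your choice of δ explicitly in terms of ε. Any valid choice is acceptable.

δ = min(1, ε/13)

Fix ε > 0. We seek δ > 0 with 0 < |t + 6| < δ ⇒ |t² − 36| < ε.
Factor: t² − 36 = (t + 6)(t - 6), so |t² − 36| = |t + 6|·|t - 6|.
Restrict δ ≤ 1. Then |t + 6| < 1 gives |t| < 7, so by the triangle inequality |t - 6| ≤ 7 + 6 = 13.
Hence |t² − 36| ≤ 13|t + 6|, which is < ε once |t + 6| < ε/13.
Take δ = min(1, ε/13). If 0 < |t + 6| < δ then both bounds hold and |t² − 36| ≤ 13|t + 6| < 13·(ε/13) = ε.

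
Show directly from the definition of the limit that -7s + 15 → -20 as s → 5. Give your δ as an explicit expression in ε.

Suppose ε > 0. We need δ > 0 so that 0 < |s − 5| < δ implies |(-7s + 15) + 20| < ε.
|(-7s + 15) + 20| = |-7s + 35| = 7|s − 5|.
So 7|s − 5| < ε exactly when |s − 5| < ε/7.
Take δ = ε/7. If 0 < |s − 5| < δ then |(-7s + 15) + 20| = 7|s − 5| < 7·(ε/7) = ε.

δ = ε/7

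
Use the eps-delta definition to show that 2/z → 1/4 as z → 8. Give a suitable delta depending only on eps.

Suppose eps > 0. We seek delta > 0 such that 0 < |z − 8| < delta implies |2/z − (1/4)| < eps.
|2/z − (1/4)| = 2·|8 − z|/(8·|z|) = 2|z − 8|/(8|z|).
Require delta ≤ 4 so that |z| > 8 − 4 = 4, hence 8|z| > 32.
Then |2/z − (1/4)| < 2|z − 8|/32, which is < eps when |z − 8| < 16eps.
Take delta = min(4, 16eps). Then 0 < |z − 8| < delta gives both |z − 8| < 4 and |z − 8| < 16eps, so |2/z − (1/4)| < eps.

delta = min(4, 16eps)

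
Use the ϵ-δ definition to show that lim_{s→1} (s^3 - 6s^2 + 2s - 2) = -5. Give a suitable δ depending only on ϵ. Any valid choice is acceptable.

Fix ϵ > 0. We want δ > 0 such that 0 < |s − 1| < δ implies |(s^3 - 6s^2 + 2s - 2) + 5| < ϵ.
(s^3 - 6s^2 + 2s - 2) + 5 = s^3 - 6s^2 + 2s + 3 = (s − 1)(s^2 - 5s - 3).
So |(s^3 - 6s^2 + 2s - 2) + 5| = |s − 1|·|s^2 - 5s - 3|.
Assume first that |s − 1| < 2, so |s| < 3. Then |s^2 - 5s - 3| ≤ 3^2 + 5·3 + 3 = 27.
Hence |(s^3 - 6s^2 + 2s - 2) + 5| ≤ 27|s − 1| < ϵ provided |s − 1| < ϵ/27.
Choosing δ = min(2, ϵ/27) ensures both conditions, hence |(s^3 - 6s^2 + 2s - 2) + 5| < ϵ.

δ = min(2, ϵ/27)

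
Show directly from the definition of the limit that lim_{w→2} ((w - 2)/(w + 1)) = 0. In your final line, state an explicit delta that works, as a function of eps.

Let eps > 0. We want delta > 0 with 0 < |w − 2| < delta ⇒ |(w - 2)/(w + 1) − 0| < eps.
Combining over a common denominator, (w - 2)/(w + 1) − 0 = [(w - 2)·3 − 0·(w + 1)] / [3·(w + 1)] = 3(w − 2) / (3(w + 1)).
So |(w - 2)/(w + 1) − 0| = 3|w − 2| / (3·|w + 1|).
Require delta ≤ 3/2, so |w + 1| ≥ |3| − |w − 2| > 3 − 3/2 = 3/2.
Hence |(w - 2)/(w + 1) − 0| < 3|w − 2|/(3·(3/2)) = (2/3)|w − 2|, which is < eps once |w − 2| < (3/2)eps.
Take delta = min(3/2, (3/2)eps). Then 0 < |w − 2| < delta forces both bounds, so |(w - 2)/(w + 1) − 0| < eps.

delta = min(3/2, (3/2)eps)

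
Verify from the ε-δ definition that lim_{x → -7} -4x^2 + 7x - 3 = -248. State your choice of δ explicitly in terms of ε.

δ = min(1, ε/67)

Let ε > 0 be given. We want δ > 0 such that 0 < |x + 7| < δ implies |(-4x^2 + 7x - 3) + 248| < ε.
(-4x^2 + 7x - 3) + 248 = -4x^2 + 7x + 245 = (x + 7)(-4x + 35).
So |(-4x^2 + 7x - 3) + 248| = |x + 7|·|-4x + 35|.
Assume first that |x + 7| < 1, so |x| < 8. Then |-4x + 35| ≤ 4·8 + 35 = 67.
Hence |(-4x^2 + 7x - 3) + 248| ≤ 67|x + 7| < ε provided |x + 7| < ε/67.
Choosing δ = min(1, ε/67) ensures both conditions, hence |(-4x^2 + 7x - 3) + 248| < ε.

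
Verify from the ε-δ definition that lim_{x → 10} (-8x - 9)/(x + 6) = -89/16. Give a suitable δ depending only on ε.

Fix ε > 0. We want δ > 0 with 0 < |x − 10| < δ ⇒ |(-8x - 9)/(x + 6) + 89/16| < ε.
Combining over a common denominator, (-8x - 9)/(x + 6) + 89/16 = [(-8x - 9)·16 − (-89)·(x + 6)] / [16·(x + 6)] = -39(x − 10) / (16(x + 6)).
So |(-8x - 9)/(x + 6) + 89/16| = 39|x − 10| / (16·|x + 6|).
Restrict δ ≤ 8. Then |x − 10| < 8 gives |x + 6| = |(x − 10) + 16| ≥ 16 − 8 = 8.
Hence |(-8x - 9)/(x + 6) + 89/16| < 39|x − 10|/(16·8) = (39/128)|x − 10|, which is < ε once |x − 10| < (128/39)ε.
Take δ = min(8, (128/39)ε). Then 0 < |x − 10| < δ forces both bounds, so |(-8x - 9)/(x + 6) + 89/16| < ε.

δ = min(8, (128/39)ε)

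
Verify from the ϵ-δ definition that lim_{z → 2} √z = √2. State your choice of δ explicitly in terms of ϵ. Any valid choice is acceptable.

δ = min(2, √2·ϵ)

Fix ϵ > 0. We want δ > 0 such that 0 < |z − 2| < δ implies |√z − √2| < ϵ.
Multiplying by the conjugate, |√z − √2| = |z − 2|/(√z + √2).
Restrict δ ≤ 2 so that |z − 2| < 2 forces z > 0, and then √z + √2 > √2.
Hence |√z − √2| < |z − 2|/√2, which is < ϵ once |z − 2| < √2·ϵ.
Take δ = min(2, √2·ϵ). If 0 < |z − 2| < δ then z > 0 and |√z − √2| < |z − 2|/√2 < ϵ.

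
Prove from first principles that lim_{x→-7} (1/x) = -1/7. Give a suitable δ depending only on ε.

Let ε > 0 be given. We seek δ > 0 such that 0 < |x + 7| < δ implies |1/x + 1/7| < ε.
|1/x + 1/7| = |-7 − x|/(7·|x|) = |x + 7|/(7|x|).
Restrict δ ≤ 7/2. Then |x + 7| < 7/2 gives |x| > 7/2, so 7|x| > 49/2.
Then |1/x + 1/7| < |x + 7|/(49/2), which is < ε when |x + 7| < (49/2)ε.
Take δ = min(7/2, (49/2)ε). Then 0 < |x + 7| < δ gives both |x + 7| < 7/2 and |x + 7| < (49/2)ε, so |1/x + 1/7| < ε.

δ = min(7/2, (49/2)ε)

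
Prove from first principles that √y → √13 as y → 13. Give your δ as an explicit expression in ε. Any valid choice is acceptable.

δ = min(13, √13·ε)

Let ε > 0. We want δ > 0 such that 0 < |y − 13| < δ implies |√y − √13| < ε.
Rationalise: √y − √13 = (y − 13)/(√y + √13), so |√y − √13| = |y − 13|/(√y + √13).
Restrict δ ≤ 13 so that |y − 13| < 13 forces y > 0, and then √y + √13 > √13.
Hence |√y − √13| < |y − 13|/√13, which is < ε once |y − 13| < √13·ε.
Take δ = min(13, √13·ε). If 0 < |y − 13| < δ then y > 0 and |√y − √13| < |y − 13|/√13 < ε.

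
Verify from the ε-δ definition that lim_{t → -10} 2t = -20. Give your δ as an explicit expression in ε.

Let ε > 0. We need δ > 0 so that 0 < |t + 10| < δ implies |(2t) + 20| < ε.
Since (2t) + 20 = 2(t + 10), we have |(2t) + 20| = 2|t + 10|.
So 2|t + 10| < ε exactly when |t + 10| < ε/2.
Choosing δ = ε/2 gives |(2t) + 20| = 2|t + 10| < ε whenever |t + 10| < δ.

δ = ε/2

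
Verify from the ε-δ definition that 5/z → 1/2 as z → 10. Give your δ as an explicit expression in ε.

δ = min(5, 10ε)

Fix ε > 0. We seek δ > 0 such that 0 < |z − 10| < δ implies |5/z − (1/2)| < ε.
|5/z − (1/2)| = 5·|10 − z|/(10·|z|) = 5|z − 10|/(10|z|).
Require δ ≤ 5 so that |z| > 10 − 5 = 5, hence 10|z| > 50.
Then |5/z − (1/2)| < 5|z − 10|/50, which is < ε when |z − 10| < 10ε.
Take δ = min(5, 10ε). Then 0 < |z − 10| < δ gives both |z − 10| < 5 and |z − 10| < 10ε, so |5/z − (1/2)| < ε.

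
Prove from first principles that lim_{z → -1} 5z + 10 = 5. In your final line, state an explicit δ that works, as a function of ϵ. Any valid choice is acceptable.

Suppose ϵ > 0. We need δ > 0 so that 0 < |z + 1| < δ implies |(5z + 10) − 5| < ϵ.
Since (5z + 10) − 5 = 5(z + 1), we have |(5z + 10) − 5| = 5|z + 1|.
Thus it suffices that |z + 1| < ϵ/5.
Take δ = ϵ/5. If 0 < |z + 1| < δ then |(5z + 10) − 5| = 5|z + 1| < 5·(ϵ/5) = ϵ.

δ = ϵ/5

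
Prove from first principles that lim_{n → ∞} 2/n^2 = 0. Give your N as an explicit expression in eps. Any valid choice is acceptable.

N = (2/eps)^{1/2}

Let eps > 0 be given. For n ≥ 1, |2/n^2 − 0| = 2/n^2.
2/n^2 < eps ⇔ n^2 > 2/eps ⇔ n > (2/eps)^{1/2}.
Take N = (2/eps)^{1/2}. Then n > N implies 2/n^2 < eps.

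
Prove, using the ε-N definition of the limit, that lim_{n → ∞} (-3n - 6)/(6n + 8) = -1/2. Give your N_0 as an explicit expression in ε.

N_0 = (1/3)/ε

Fix ε > 0. For n ≥ 1, |(-3n - 6)/(6n + 8) + 1/2| = |-12|/(6(6n + 8)) = 12/(6(6n + 8)).
Since 6n + 8 ≥ 6n for n ≥ 1, this is ≤ 12/(6·6n) = (1/3)/n.
So |(-3n - 6)/(6n + 8) + 1/2| < ε whenever n > (1/3)/ε.
Take N_0 = (1/3)/ε. If n > N_0 then |(-3n - 6)/(6n + 8) + 1/2| ≤ (1/3)/n < ε.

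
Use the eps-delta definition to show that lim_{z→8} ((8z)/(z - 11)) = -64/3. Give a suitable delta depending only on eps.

delta = min(3/2, (9/176)eps)

Let eps > 0 be given. We want delta > 0 with 0 < |z − 8| < delta ⇒ |(8z)/(z - 11) + 64/3| < eps.
Combining over a common denominator, (8z)/(z - 11) + 64/3 = [(8z)·(-3) − 64·(z - 11)] / [(-3)·(z - 11)] = -88(z − 8) / ((-3)(z - 11)).
So |(8z)/(z - 11) + 64/3| = 88|z − 8| / (3·|z − 11|).
Require delta ≤ 3/2, so |z − 11| ≥ |-3| − |z − 8| > 3 − 3/2 = 3/2.
Hence |(8z)/(z - 11) + 64/3| < 88|z − 8|/(3·(3/2)) = (176/9)|z − 8|, which is < eps once |z − 8| < (9/176)eps.
Take delta = min(3/2, (9/176)eps). Then 0 < |z − 8| < delta forces both bounds, so |(8z)/(z - 11) + 64/3| < eps.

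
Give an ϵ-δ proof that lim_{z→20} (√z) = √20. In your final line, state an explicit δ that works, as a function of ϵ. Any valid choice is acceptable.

δ = min(20, √20·ϵ)

Let ϵ > 0 be given. We want δ > 0 such that 0 < |z − 20| < δ implies |√z − √20| < ϵ.
Multiplying by the conjugate, |√z − √20| = |z − 20|/(√z + √20).
Restrict δ ≤ 20 so that |z − 20| < 20 forces z > 0, and then √z + √20 > √20.
Hence |√z − √20| < |z − 20|/√20, which is < ϵ once |z − 20| < √20·ϵ.
Take δ = min(20, √20·ϵ). If 0 < |z − 20| < δ then z > 0 and |√z − √20| < |z − 20|/√20 < ϵ.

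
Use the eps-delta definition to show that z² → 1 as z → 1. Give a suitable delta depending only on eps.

delta = min(2, eps/4)

Suppose eps > 0. We seek delta > 0 with 0 < |z − 1| < delta ⇒ |z² − 1| < eps.
Factor: z² − 1 = (z − 1)(z + 1), so |z² − 1| = |z − 1|·|z + 1|.
Restrict delta ≤ 2. Then |z − 1| < 2 gives |z| < 3, so by the triangle inequality |z + 1| ≤ 3 + 1 = 4.
Hence |z² − 1| ≤ 4|z − 1|, which is < eps once |z − 1| < eps/4.
Take delta = min(2, eps/4). If 0 < |z − 1| < delta then both bounds hold and |z² − 1| ≤ 4|z − 1| < 4·(eps/4) = eps.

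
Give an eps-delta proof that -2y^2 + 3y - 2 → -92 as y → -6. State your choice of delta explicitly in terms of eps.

Let eps > 0 be given. We want delta > 0 such that 0 < |y + 6| < delta implies |(-2y^2 + 3y - 2) + 92| < eps.
(-2y^2 + 3y - 2) + 92 = -2y^2 + 3y + 90 = (y + 6)(-2y + 15).
So |(-2y^2 + 3y - 2) + 92| = |y + 6|·|-2y + 15|.
Assume first that |y + 6| < 2, so |y| < 8. Then |-2y + 15| ≤ 2·8 + 15 = 31.
Hence |(-2y^2 + 3y - 2) + 92| ≤ 31|y + 6| < eps provided |y + 6| < eps/31.
Choosing delta = min(2, eps/31) ensures both conditions, hence |(-2y^2 + 3y - 2) + 92| < eps.

delta = min(2, eps/31)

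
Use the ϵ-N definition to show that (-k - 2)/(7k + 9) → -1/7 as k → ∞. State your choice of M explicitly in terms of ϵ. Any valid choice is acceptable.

Let ϵ > 0. For k ≥ 1, |(-k - 2)/(7k + 9) + 1/7| = |-5|/(7(7k + 9)) = 5/(7(7k + 9)).
Since 7k + 9 ≥ 7k for k ≥ 1, this is ≤ 5/(7·7k) = (5/49)/k.
So |(-k - 2)/(7k + 9) + 1/7| < ϵ whenever k > (5/49)/ϵ.
Take M = (5/49)/ϵ. If k > M then |(-k - 2)/(7k + 9) + 1/7| ≤ (5/49)/k < ϵ.

M = (5/49)/ϵ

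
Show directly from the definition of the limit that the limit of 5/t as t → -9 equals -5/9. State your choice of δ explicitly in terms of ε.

δ = min(9/2, (81/10)ε)

Fix ε > 0. We seek δ > 0 such that 0 < |t + 9| < δ implies |5/t + 5/9| < ε.
|5/t + 5/9| = 5·|-9 − t|/(9·|t|) = 5|t + 9|/(9|t|).
Require δ ≤ 9/2 so that |t| > 9 − 9/2 = 9/2, hence 9|t| > 81/2.
Then |5/t + 5/9| < 5|t + 9|/(81/2), which is < ε when |t + 9| < (81/10)ε.
Take δ = min(9/2, (81/10)ε). Then 0 < |t + 9| < δ gives both |t + 9| < 9/2 and |t + 9| < (81/10)ε, so |5/t + 5/9| < ε.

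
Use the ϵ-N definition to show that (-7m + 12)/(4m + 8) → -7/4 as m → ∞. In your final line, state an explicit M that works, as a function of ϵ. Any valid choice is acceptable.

M = (13/2)/ϵ

Let ϵ > 0 be given. For m ≥ 1, |(-7m + 12)/(4m + 8) + 7/4| = |104|/(4(4m + 8)) = 104/(4(4m + 8)).
Since 4m + 8 ≥ 4m for m ≥ 1, this is ≤ 104/(4·4m) = (13/2)/m.
So |(-7m + 12)/(4m + 8) + 7/4| < ϵ whenever m > (13/2)/ϵ.
Take M = (13/2)/ϵ. If m > M then |(-7m + 12)/(4m + 8) + 7/4| ≤ (13/2)/m < ϵ.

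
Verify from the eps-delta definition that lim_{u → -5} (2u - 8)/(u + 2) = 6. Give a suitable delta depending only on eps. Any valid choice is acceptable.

delta = min(3/2, (3/8)eps)

Suppose eps > 0. We want delta > 0 with 0 < |u + 5| < delta ⇒ |(2u - 8)/(u + 2) − 6| < eps.
Combining over a common denominator, (2u - 8)/(u + 2) − 6 = [(2u - 8)·(-3) − (-18)·(u + 2)] / [(-3)·(u + 2)] = 12(u + 5) / ((-3)(u + 2)).
So |(2u - 8)/(u + 2) − 6| = 12|u + 5| / (3·|u + 2|).
Restrict delta ≤ 3/2. Then |u + 5| < 3/2 gives |u + 2| = |(u + 5) + (-3)| ≥ 3 − 3/2 = 3/2.
Hence |(2u - 8)/(u + 2) − 6| < 12|u + 5|/(3·(3/2)) = (8/3)|u + 5|, which is < eps once |u + 5| < (3/8)eps.
Take delta = min(3/2, (3/8)eps). Then 0 < |u + 5| < delta forces both bounds, so |(2u - 8)/(u + 2) − 6| < eps.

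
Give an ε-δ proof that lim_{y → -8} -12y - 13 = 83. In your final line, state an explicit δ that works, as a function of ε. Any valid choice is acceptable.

δ = ε/12

Fix ε > 0. We need δ > 0 so that 0 < |y + 8| < δ implies |(-12y - 13) − 83| < ε.
|(-12y - 13) − 83| = |-12y - 96| = 12|y + 8|.
Thus it suffices that |y + 8| < ε/12.
Take δ = ε/12. If 0 < |y + 8| < δ then |(-12y - 13) − 83| = 12|y + 8| < 12·(ε/12) = ε.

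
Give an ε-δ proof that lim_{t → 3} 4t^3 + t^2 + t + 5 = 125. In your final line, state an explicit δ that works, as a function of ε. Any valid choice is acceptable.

Fix ε > 0. We want δ > 0 such that 0 < |t − 3| < δ implies |(4t^3 + t^2 + t + 5) − 125| < ε.
(4t^3 + t^2 + t + 5) − 125 = 4t^3 + t^2 + t - 120 = (t − 3)(4t^2 + 13t + 40).
So |(4t^3 + t^2 + t + 5) − 125| = |t − 3|·|4t^2 + 13t + 40|.
Require δ ≤ 1. Then |t − 3| < 1 gives |t| < 4, and by the triangle inequality |4t^2 + 13t + 40| ≤ 4·4^2 + 13·4 + 40 = 156.
Hence |(4t^3 + t^2 + t + 5) − 125| ≤ 156|t − 3| < ε provided |t − 3| < ε/156.
Choosing δ = min(1, ε/156) ensures both conditions, hence |(4t^3 + t^2 + t + 5) − 125| < ε.

δ = min(1, ε/156)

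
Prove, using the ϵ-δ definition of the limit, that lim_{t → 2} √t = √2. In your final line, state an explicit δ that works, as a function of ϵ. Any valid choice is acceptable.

δ = min(2, √2·ϵ)

Fix ϵ > 0. We want δ > 0 such that 0 < |t − 2| < δ implies |√t − √2| < ϵ.
Rationalise: √t − √2 = (t − 2)/(√t + √2), so |√t − √2| = |t − 2|/(√t + √2).
Restrict δ ≤ 2 so that |t − 2| < 2 forces t > 0, and then √t + √2 > √2.
Hence |√t − √2| < |t − 2|/√2, which is < ϵ once |t − 2| < √2·ϵ.
Take δ = min(2, √2·ϵ). If 0 < |t − 2| < δ then t > 0 and |√t − √2| < |t − 2|/√2 < ϵ.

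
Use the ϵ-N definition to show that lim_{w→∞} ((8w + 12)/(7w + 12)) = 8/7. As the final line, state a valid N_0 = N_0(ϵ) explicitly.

N_0 = (12/49)/ϵ

Let ϵ > 0. We seek N_0 > 0 such that w > N_0 implies |(8w + 12)/(7w + 12) − (8/7)| < ϵ.
(8w + 12)/(7w + 12) − (8/7) = (7(8w + 12) − 8(7w + 12)) / (7(7w + 12)) = -12/(7(7w + 12)).
For w > 0 we have 7w + 12 > 7w, so |(8w + 12)/(7w + 12) − (8/7)| = 12/(7(7w + 12)) < 12/(7·7w) = (12/49)/w.
Thus |(8w + 12)/(7w + 12) − (8/7)| < ϵ whenever w > (12/49)/ϵ.
Take N_0 = (12/49)/ϵ. If w > N_0 then |(8w + 12)/(7w + 12) − (8/7)| < (12/49)/w < ϵ.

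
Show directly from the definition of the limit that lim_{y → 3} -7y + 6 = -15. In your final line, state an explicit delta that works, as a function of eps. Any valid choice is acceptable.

Let eps > 0. We need delta > 0 so that 0 < |y − 3| < delta implies |(-7y + 6) + 15| < eps.
Since (-7y + 6) + 15 = -7(y − 3), we have |(-7y + 6) + 15| = 7|y − 3|.
Thus it suffices that |y − 3| < eps/7.
Choosing delta = eps/7 gives |(-7y + 6) + 15| = 7|y − 3| < eps whenever |y − 3| < delta.

delta = eps/7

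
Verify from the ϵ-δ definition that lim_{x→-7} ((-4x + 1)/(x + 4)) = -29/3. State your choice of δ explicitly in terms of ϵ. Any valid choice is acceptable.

Let ϵ > 0 be given. We want δ > 0 with 0 < |x + 7| < δ ⇒ |(-4x + 1)/(x + 4) + 29/3| < ϵ.
Combining over a common denominator, (-4x + 1)/(x + 4) + 29/3 = [(-4x + 1)·(-3) − 29·(x + 4)] / [(-3)·(x + 4)] = -17(x + 7) / ((-3)(x + 4)).
So |(-4x + 1)/(x + 4) + 29/3| = 17|x + 7| / (3·|x + 4|).
Restrict δ ≤ 3/2. Then |x + 7| < 3/2 gives |x + 4| = |(x + 7) + (-3)| ≥ 3 − 3/2 = 3/2.
Hence |(-4x + 1)/(x + 4) + 29/3| < 17|x + 7|/(3·(3/2)) = (34/9)|x + 7|, which is < ϵ once |x + 7| < (9/34)ϵ.
Take δ = min(3/2, (9/34)ϵ). Then 0 < |x + 7| < δ forces both bounds, so |(-4x + 1)/(x + 4) + 29/3| < ϵ.

δ = min(3/2, (9/34)ϵ)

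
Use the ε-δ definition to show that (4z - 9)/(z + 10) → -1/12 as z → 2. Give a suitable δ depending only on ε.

Fix ε > 0. We want δ > 0 with 0 < |z − 2| < δ ⇒ |(4z - 9)/(z + 10) + 1/12| < ε.
Combining over a common denominator, (4z - 9)/(z + 10) + 1/12 = [(4z - 9)·12 − (-1)·(z + 10)] / [12·(z + 10)] = 49(z − 2) / (12(z + 10)).
So |(4z - 9)/(z + 10) + 1/12| = 49|z − 2| / (12·|z + 10|).
Restrict δ ≤ 6. Then |z − 2| < 6 gives |z + 10| = |(z − 2) + 12| ≥ 12 − 6 = 6.
Hence |(4z - 9)/(z + 10) + 1/12| < 49|z − 2|/(12·6) = (49/72)|z − 2|, which is < ε once |z − 2| < (72/49)ε.
Take δ = min(6, (72/49)ε). Then 0 < |z − 2| < δ forces both bounds, so |(4z - 9)/(z + 10) + 1/12| < ε.

δ = min(6, (72/49)ε)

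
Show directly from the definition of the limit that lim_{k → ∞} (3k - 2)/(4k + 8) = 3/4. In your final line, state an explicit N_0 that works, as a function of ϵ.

N_0 = 2/ϵ

Suppose ϵ > 0. For k ≥ 1, |(3k - 2)/(4k + 8) − (3/4)| = |-32|/(4(4k + 8)) = 32/(4(4k + 8)).
Since 4k + 8 ≥ 4k for k ≥ 1, this is ≤ 32/(4·4k) = 2/k.
So |(3k - 2)/(4k + 8) − (3/4)| < ϵ whenever k > 2/ϵ.
Take N_0 = 2/ϵ. If k > N_0 then |(3k - 2)/(4k + 8) − (3/4)| ≤ 2/k < ϵ.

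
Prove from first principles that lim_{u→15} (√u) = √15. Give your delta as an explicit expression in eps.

Let eps > 0 be given. We want delta > 0 such that 0 < |u − 15| < delta implies |√u − √15| < eps.
Rationalise: √u − √15 = (u − 15)/(√u + √15), so |√u − √15| = |u − 15|/(√u + √15).
Restrict delta ≤ 15 so that |u − 15| < 15 forces u > 0, and then √u + √15 > √15.
Hence |√u − √15| < |u − 15|/√15, which is < eps once |u − 15| < √15·eps.
Take delta = min(15, √15·eps). If 0 < |u − 15| < delta then u > 0 and |√u − √15| < |u − 15|/√15 < eps.

delta = min(15, √15·eps)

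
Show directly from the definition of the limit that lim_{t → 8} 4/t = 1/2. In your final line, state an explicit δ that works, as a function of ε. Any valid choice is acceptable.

δ = min(4, 8ε)

Suppose ε > 0. We seek δ > 0 such that 0 < |t − 8| < δ implies |4/t − (1/2)| < ε.
|4/t − (1/2)| = 4·|8 − t|/(8·|t|) = 4|t − 8|/(8|t|).
Restrict δ ≤ 4. Then |t − 8| < 4 gives |t| > 4, so 8|t| > 32.
Then |4/t − (1/2)| < 4|t − 8|/32, which is < ε when |t − 8| < 8ε.
Take δ = min(4, 8ε). Then 0 < |t − 8| < δ gives both |t − 8| < 4 and |t − 8| < 8ε, so |4/t − (1/2)| < ε.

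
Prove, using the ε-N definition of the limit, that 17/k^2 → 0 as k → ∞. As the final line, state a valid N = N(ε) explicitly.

N = (17/ε)^{1/2}

Let ε > 0 be given. For k ≥ 1, |17/k^2 − 0| = 17/k^2.
17/k^2 < ε ⇔ k^2 > 17/ε ⇔ k > (17/ε)^{1/2}.
Take N = (17/ε)^{1/2}. Then k > N implies 17/k^2 < ε.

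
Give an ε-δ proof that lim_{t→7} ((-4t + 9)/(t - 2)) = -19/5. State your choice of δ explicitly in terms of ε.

δ = min(5/2, (25/2)ε)

Fix ε > 0. We want δ > 0 with 0 < |t − 7| < δ ⇒ |(-4t + 9)/(t - 2) + 19/5| < ε.
Combining over a common denominator, (-4t + 9)/(t - 2) + 19/5 = [(-4t + 9)·5 − (-19)·(t - 2)] / [5·(t - 2)] = -1(t − 7) / (5(t - 2)).
So |(-4t + 9)/(t - 2) + 19/5| = |t − 7| / (5·|t − 2|).
Require δ ≤ 5/2, so |t − 2| ≥ |5| − |t − 7| > 5 − 5/2 = 5/2.
Hence |(-4t + 9)/(t - 2) + 19/5| < |t − 7|/(5·(5/2)) = (2/25)|t − 7|, which is < ε once |t − 7| < (25/2)ε.
Take δ = min(5/2, (25/2)ε). Then 0 < |t − 7| < δ forces both bounds, so |(-4t + 9)/(t - 2) + 19/5| < ε.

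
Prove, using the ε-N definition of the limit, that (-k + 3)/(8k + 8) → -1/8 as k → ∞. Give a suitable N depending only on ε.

N = (1/2)/ε

Suppose ε > 0. For k ≥ 1, |(-k + 3)/(8k + 8) + 1/8| = |32|/(8(8k + 8)) = 32/(8(8k + 8)).
Since 8k + 8 ≥ 8k for k ≥ 1, this is ≤ 32/(8·8k) = (1/2)/k.
So |(-k + 3)/(8k + 8) + 1/8| < ε whenever k > (1/2)/ε.
Take N = (1/2)/ε. If k > N then |(-k + 3)/(8k + 8) + 1/8| ≤ (1/2)/k < ε.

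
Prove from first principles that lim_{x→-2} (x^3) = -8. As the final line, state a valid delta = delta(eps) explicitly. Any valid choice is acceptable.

delta = min(1, eps/19)

Fix eps > 0. We seek delta > 0 with 0 < |x + 2| < delta ⇒ |x^3 + 8| < eps.
Factor: x^3 + 8 = (x + 2)(x^2 - 2x + 4), so |x^3 + 8| = |x + 2|·|x^2 - 2x + 4|.
Restrict delta ≤ 1. Then |x + 2| < 1 gives |x| < 3, so by the triangle inequality |x^2 - 2x + 4| ≤ 3^2 + 2·3 + 4 = 19.
Hence |x^3 + 8| ≤ 19|x + 2|, which is < eps once |x + 2| < eps/19.
Take delta = min(1, eps/19). If 0 < |x + 2| < delta then both bounds hold and |x^3 + 8| ≤ 19|x + 2| < 19·(eps/19) = eps.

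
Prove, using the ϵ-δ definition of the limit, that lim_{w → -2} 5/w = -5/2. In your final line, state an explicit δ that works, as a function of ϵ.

δ = min(1, (2/5)ϵ)

Let ϵ > 0 be given. We seek δ > 0 such that 0 < |w + 2| < δ implies |5/w + 5/2| < ϵ.
|5/w + 5/2| = 5·|-2 − w|/(2·|w|) = 5|w + 2|/(2|w|).
Require δ ≤ 1 so that |w| > 2 − 1 = 1, hence 2|w| > 2.
Then |5/w + 5/2| < 5|w + 2|/2, which is < ϵ when |w + 2| < (2/5)ϵ.
Take δ = min(1, (2/5)ϵ). Then 0 < |w + 2| < δ gives both |w + 2| < 1 and |w + 2| < (2/5)ϵ, so |5/w + 5/2| < ϵ.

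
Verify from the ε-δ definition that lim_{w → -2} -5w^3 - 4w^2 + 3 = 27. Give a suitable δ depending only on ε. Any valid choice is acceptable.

Fix ε > 0. We want δ > 0 such that 0 < |w + 2| < δ implies |(-5w^3 - 4w^2 + 3) − 27| < ε.
(-5w^3 - 4w^2 + 3) − 27 = -5w^3 - 4w^2 - 24 = (w + 2)(-5w^2 + 6w - 12).
So |(-5w^3 - 4w^2 + 3) − 27| = |w + 2|·|-5w^2 + 6w - 12|.
Require δ ≤ 1. Then |w + 2| < 1 gives |w| < 3, and by the triangle inequality |-5w^2 + 6w - 12| ≤ 5·3^2 + 6·3 + 12 = 75.
Hence |(-5w^3 - 4w^2 + 3) − 27| ≤ 75|w + 2| < ε provided |w + 2| < ε/75.
Take δ = min(1, ε/75). Then 0 < |w + 2| < δ gives both |w + 2| < 1 and |w + 2| < ε/75, so |(-5w^3 - 4w^2 + 3) − 27| < ε.

δ = min(1, ε/75)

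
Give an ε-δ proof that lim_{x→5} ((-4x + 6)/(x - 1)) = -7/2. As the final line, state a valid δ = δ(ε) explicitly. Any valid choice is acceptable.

δ = min(2, 4ε)

Fix ε > 0. We want δ > 0 with 0 < |x − 5| < δ ⇒ |(-4x + 6)/(x - 1) + 7/2| < ε.
Combining over a common denominator, (-4x + 6)/(x - 1) + 7/2 = [(-4x + 6)·4 − (-14)·(x - 1)] / [4·(x - 1)] = -2(x − 5) / (4(x - 1)).
So |(-4x + 6)/(x - 1) + 7/2| = 2|x − 5| / (4·|x − 1|).
Require δ ≤ 2, so |x − 1| ≥ |4| − |x − 5| > 4 − 2 = 2.
Hence |(-4x + 6)/(x - 1) + 7/2| < 2|x − 5|/(4·2) = (1/4)|x − 5|, which is < ε once |x − 5| < 4ε.
Take δ = min(2, 4ε). Then 0 < |x − 5| < δ forces both bounds, so |(-4x + 6)/(x - 1) + 7/2| < ε.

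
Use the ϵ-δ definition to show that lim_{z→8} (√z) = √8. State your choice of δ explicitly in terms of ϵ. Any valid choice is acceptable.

Let ϵ > 0. We want δ > 0 such that 0 < |z − 8| < δ implies |√z − √8| < ϵ.
Rationalise: √z − √8 = (z − 8)/(√z + √8), so |√z − √8| = |z − 8|/(√z + √8).
Restrict δ ≤ 8 so that |z − 8| < 8 forces z > 0, and then √z + √8 > √8.
Hence |√z − √8| < |z − 8|/√8, which is < ϵ once |z − 8| < √8·ϵ.
Take δ = min(8, √8·ϵ). If 0 < |z − 8| < δ then z > 0 and |√z − √8| < |z − 8|/√8 < ϵ.

δ = min(8, √8·ϵ)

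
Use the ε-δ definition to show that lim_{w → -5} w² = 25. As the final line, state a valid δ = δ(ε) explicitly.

δ = min(1, ε/11)

Let ε > 0 be given. We seek δ > 0 with 0 < |w + 5| < δ ⇒ |w² − 25| < ε.
Factor: w² − 25 = (w + 5)(w - 5), so |w² − 25| = |w + 5|·|w - 5|.
Impose δ ≤ 1 so that |w| < 6; then |w - 5| ≤ 11.
Hence |w² − 25| ≤ 11|w + 5|, which is < ε once |w + 5| < ε/11.
Take δ = min(1, ε/11). If 0 < |w + 5| < δ then both bounds hold and |w² − 25| ≤ 11|w + 5| < 11·(ε/11) = ε.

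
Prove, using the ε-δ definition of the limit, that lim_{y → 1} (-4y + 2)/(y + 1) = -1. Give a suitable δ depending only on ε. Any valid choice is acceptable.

δ = min(1, (1/3)ε)

Fix ε > 0. We want δ > 0 with 0 < |y − 1| < δ ⇒ |(-4y + 2)/(y + 1) + 1| < ε.
Combining over a common denominator, (-4y + 2)/(y + 1) + 1 = [(-4y + 2)·2 − (-2)·(y + 1)] / [2·(y + 1)] = -6(y − 1) / (2(y + 1)).
So |(-4y + 2)/(y + 1) + 1| = 6|y − 1| / (2·|y + 1|).
Restrict δ ≤ 1. Then |y − 1| < 1 gives |y + 1| = |(y − 1) + 2| ≥ 2 − 1 = 1.
Hence |(-4y + 2)/(y + 1) + 1| < 6|y − 1|/(2·1) = 3|y − 1|, which is < ε once |y − 1| < (1/3)ε.
Take δ = min(1, (1/3)ε). Then 0 < |y − 1| < δ forces both bounds, so |(-4y + 2)/(y + 1) + 1| < ε.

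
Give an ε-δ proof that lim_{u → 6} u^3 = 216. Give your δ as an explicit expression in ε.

Fix ε > 0. We seek δ > 0 with 0 < |u − 6| < δ ⇒ |u^3 − 216| < ε.
Factor: u^3 − 216 = (u − 6)(u^2 + 6u + 36), so |u^3 − 216| = |u − 6|·|u^2 + 6u + 36|.
Impose δ ≤ 2 so that |u| < 8; then |u^2 + 6u + 36| ≤ 148.
Hence |u^3 − 216| ≤ 148|u − 6|, which is < ε once |u − 6| < ε/148.
Take δ = min(2, ε/148). If 0 < |u − 6| < δ then both bounds hold and |u^3 − 216| ≤ 148|u − 6| < 148·(ε/148) = ε.

δ = min(2, ε/148)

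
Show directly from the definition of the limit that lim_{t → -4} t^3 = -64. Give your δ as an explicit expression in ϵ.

δ = min(2, ϵ/76)

Suppose ϵ > 0. We seek δ > 0 with 0 < |t + 4| < δ ⇒ |t^3 + 64| < ϵ.
Factor: t^3 + 64 = (t + 4)(t^2 - 4t + 16), so |t^3 + 64| = |t + 4|·|t^2 - 4t + 16|.
Impose δ ≤ 2 so that |t| < 6; then |t^2 - 4t + 16| ≤ 76.
Hence |t^3 + 64| ≤ 76|t + 4|, which is < ϵ once |t + 4| < ϵ/76.
Take δ = min(2, ϵ/76). If 0 < |t + 4| < δ then both bounds hold and |t^3 + 64| ≤ 76|t + 4| < 76·(ϵ/76) = ϵ.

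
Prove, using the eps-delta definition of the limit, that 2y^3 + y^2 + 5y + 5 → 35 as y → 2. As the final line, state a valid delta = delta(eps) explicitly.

Suppose eps > 0. We want delta > 0 such that 0 < |y − 2| < delta implies |(2y^3 + y^2 + 5y + 5) − 35| < eps.
(2y^3 + y^2 + 5y + 5) − 35 = 2y^3 + y^2 + 5y - 30 = (y − 2)(2y^2 + 5y + 15).
So |(2y^3 + y^2 + 5y + 5) − 35| = |y − 2|·|2y^2 + 5y + 15|.
Require delta ≤ 1. Then |y − 2| < 1 gives |y| < 3, and by the triangle inequality |2y^2 + 5y + 15| ≤ 2·3^2 + 5·3 + 15 = 48.
Hence |(2y^3 + y^2 + 5y + 5) − 35| ≤ 48|y − 2| < eps provided |y − 2| < eps/48.
Choosing delta = min(1, eps/48) ensures both conditions, hence |(2y^3 + y^2 + 5y + 5) − 35| < eps.

delta = min(1, eps/48)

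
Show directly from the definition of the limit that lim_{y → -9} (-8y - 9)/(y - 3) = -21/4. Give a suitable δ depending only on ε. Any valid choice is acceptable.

δ = min(6, (24/11)ε)

Let ε > 0 be given. We want δ > 0 with 0 < |y + 9| < δ ⇒ |(-8y - 9)/(y - 3) + 21/4| < ε.
Combining over a common denominator, (-8y - 9)/(y - 3) + 21/4 = [(-8y - 9)·(-12) − 63·(y - 3)] / [(-12)·(y - 3)] = 33(y + 9) / ((-12)(y - 3)).
So |(-8y - 9)/(y - 3) + 21/4| = 33|y + 9| / (12·|y − 3|).
Restrict δ ≤ 6. Then |y + 9| < 6 gives |y − 3| = |(y + 9) + (-12)| ≥ 12 − 6 = 6.
Hence |(-8y - 9)/(y - 3) + 21/4| < 33|y + 9|/(12·6) = (11/24)|y + 9|, which is < ε once |y + 9| < (24/11)ε.
Take δ = min(6, (24/11)ε). Then 0 < |y + 9| < δ forces both bounds, so |(-8y - 9)/(y - 3) + 21/4| < ε.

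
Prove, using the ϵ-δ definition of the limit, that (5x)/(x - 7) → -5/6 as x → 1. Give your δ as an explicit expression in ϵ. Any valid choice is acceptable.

δ = min(3, (18/35)ϵ)

Let ϵ > 0 be given. We want δ > 0 with 0 < |x − 1| < δ ⇒ |(5x)/(x - 7) + 5/6| < ϵ.
Combining over a common denominator, (5x)/(x - 7) + 5/6 = [(5x)·(-6) − 5·(x - 7)] / [(-6)·(x - 7)] = -35(x − 1) / ((-6)(x - 7)).
So |(5x)/(x - 7) + 5/6| = 35|x − 1| / (6·|x − 7|).
Require δ ≤ 3, so |x − 7| ≥ |-6| − |x − 1| > 6 − 3 = 3.
Hence |(5x)/(x - 7) + 5/6| < 35|x − 1|/(6·3) = (35/18)|x − 1|, which is < ϵ once |x − 1| < (18/35)ϵ.
Take δ = min(3, (18/35)ϵ). Then 0 < |x − 1| < δ forces both bounds, so |(5x)/(x - 7) + 5/6| < ϵ.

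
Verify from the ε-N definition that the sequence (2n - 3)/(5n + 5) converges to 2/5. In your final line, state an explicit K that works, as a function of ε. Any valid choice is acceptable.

Let ε > 0 be given. For n ≥ 1, |(2n - 3)/(5n + 5) − (2/5)| = |-25|/(5(5n + 5)) = 25/(5(5n + 5)).
Since 5n + 5 ≥ 5n for n ≥ 1, this is ≤ 25/(5·5n) = 1/n.
So |(2n - 3)/(5n + 5) − (2/5)| < ε whenever n > 1/ε.
Take K = 1/ε. If n > K then |(2n - 3)/(5n + 5) − (2/5)| ≤ 1/n < ε.

K = 1/ε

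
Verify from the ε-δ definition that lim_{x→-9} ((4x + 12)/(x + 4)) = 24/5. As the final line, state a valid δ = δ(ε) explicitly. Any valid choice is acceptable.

δ = min(5/2, (25/8)ε)

Let ε > 0. We want δ > 0 with 0 < |x + 9| < δ ⇒ |(4x + 12)/(x + 4) − (24/5)| < ε.
Combining over a common denominator, (4x + 12)/(x + 4) − (24/5) = [(4x + 12)·(-5) − (-24)·(x + 4)] / [(-5)·(x + 4)] = 4(x + 9) / ((-5)(x + 4)).
So |(4x + 12)/(x + 4) − (24/5)| = 4|x + 9| / (5·|x + 4|).
Restrict δ ≤ 5/2. Then |x + 9| < 5/2 gives |x + 4| = |(x + 9) + (-5)| ≥ 5 − 5/2 = 5/2.
Hence |(4x + 12)/(x + 4) − (24/5)| < 4|x + 9|/(5·(5/2)) = (8/25)|x + 9|, which is < ε once |x + 9| < (25/8)ε.
Take δ = min(5/2, (25/8)ε). Then 0 < |x + 9| < δ forces both bounds, so |(4x + 12)/(x + 4) − (24/5)| < ε.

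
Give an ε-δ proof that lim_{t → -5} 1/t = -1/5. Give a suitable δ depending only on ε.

δ = min(5/2, (25/2)ε)

Let ε > 0 be given. We seek δ > 0 such that 0 < |t + 5| < δ implies |1/t + 1/5| < ε.
|1/t + 1/5| = |-5 − t|/(5·|t|) = |t + 5|/(5|t|).
Restrict δ ≤ 5/2. Then |t + 5| < 5/2 gives |t| > 5/2, so 5|t| > 25/2.
Then |1/t + 1/5| < |t + 5|/(25/2), which is < ε when |t + 5| < (25/2)ε.
Take δ = min(5/2, (25/2)ε). Then 0 < |t + 5| < δ gives both |t + 5| < 5/2 and |t + 5| < (25/2)ε, so |1/t + 1/5| < ε.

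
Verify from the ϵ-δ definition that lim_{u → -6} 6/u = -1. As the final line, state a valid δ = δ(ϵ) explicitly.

Suppose ϵ > 0. We seek δ > 0 such that 0 < |u + 6| < δ implies |6/u + 1| < ϵ.
|6/u + 1| = 6·|-6 − u|/(6·|u|) = 6|u + 6|/(6|u|).
Restrict δ ≤ 3. Then |u + 6| < 3 gives |u| > 3, so 6|u| > 18.
Then |6/u + 1| < 6|u + 6|/18, which is < ϵ when |u + 6| < 3ϵ.
Take δ = min(3, 3ϵ). Then 0 < |u + 6| < δ gives both |u + 6| < 3 and |u + 6| < 3ϵ, so |6/u + 1| < ϵ.

δ = min(3, 3ϵ)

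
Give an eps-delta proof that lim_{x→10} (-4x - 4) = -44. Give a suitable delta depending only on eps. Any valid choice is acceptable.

delta = eps/4

Fix eps > 0. We need delta > 0 so that 0 < |x − 10| < delta implies |(-4x - 4) + 44| < eps.
Since (-4x - 4) + 44 = -4(x − 10), we have |(-4x - 4) + 44| = 4|x − 10|.
So 4|x − 10| < eps exactly when |x − 10| < eps/4.
Take delta = eps/4. If 0 < |x − 10| < delta then |(-4x - 4) + 44| = 4|x − 10| < 4·(eps/4) = eps.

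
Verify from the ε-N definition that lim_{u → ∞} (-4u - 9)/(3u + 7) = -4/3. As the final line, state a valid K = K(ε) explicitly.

K = (1/9)/ε

Fix ε > 0. We seek K > 0 such that u > K implies |(-4u - 9)/(3u + 7) + 4/3| < ε.
(-4u - 9)/(3u + 7) + 4/3 = (3(-4u - 9) − (-4)(3u + 7)) / (3(3u + 7)) = 1/(3(3u + 7)).
For u > 0 we have 3u + 7 > 3u, so |(-4u - 9)/(3u + 7) + 4/3| = 1/(3(3u + 7)) < 1/(3·3u) = (1/9)/u.
Thus |(-4u - 9)/(3u + 7) + 4/3| < ε whenever u > (1/9)/ε.
Take K = (1/9)/ε. If u > K then |(-4u - 9)/(3u + 7) + 4/3| < (1/9)/u < ε.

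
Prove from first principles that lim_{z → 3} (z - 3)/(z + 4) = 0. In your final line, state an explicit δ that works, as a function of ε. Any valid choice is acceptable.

Let ε > 0 be given. We want δ > 0 with 0 < |z − 3| < δ ⇒ |(z - 3)/(z + 4) − 0| < ε.
Combining over a common denominator, (z - 3)/(z + 4) − 0 = [(z - 3)·7 − 0·(z + 4)] / [7·(z + 4)] = 7(z − 3) / (7(z + 4)).
So |(z - 3)/(z + 4) − 0| = 7|z − 3| / (7·|z + 4|).
Restrict δ ≤ 7/2. Then |z − 3| < 7/2 gives |z + 4| = |(z − 3) + 7| ≥ 7 − 7/2 = 7/2.
Hence |(z - 3)/(z + 4) − 0| < 7|z − 3|/(7·(7/2)) = (2/7)|z − 3|, which is < ε once |z − 3| < (7/2)ε.
Take δ = min(7/2, (7/2)ε). Then 0 < |z − 3| < δ forces both bounds, so |(z - 3)/(z + 4) − 0| < ε.

δ = min(7/2, (7/2)ε)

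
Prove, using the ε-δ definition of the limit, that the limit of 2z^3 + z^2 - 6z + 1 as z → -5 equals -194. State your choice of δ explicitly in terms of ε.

δ = min(1, ε/165)

Let ε > 0. We want δ > 0 such that 0 < |z + 5| < δ implies |(2z^3 + z^2 - 6z + 1) + 194| < ε.
(2z^3 + z^2 - 6z + 1) + 194 = 2z^3 + z^2 - 6z + 195 = (z + 5)(2z^2 - 9z + 39).
So |(2z^3 + z^2 - 6z + 1) + 194| = |z + 5|·|2z^2 - 9z + 39|.
Assume first that |z + 5| < 1, so |z| < 6. Then |2z^2 - 9z + 39| ≤ 2·6^2 + 9·6 + 39 = 165.
Hence |(2z^3 + z^2 - 6z + 1) + 194| ≤ 165|z + 5| < ε provided |z + 5| < ε/165.
Take δ = min(1, ε/165). Then 0 < |z + 5| < δ gives both |z + 5| < 1 and |z + 5| < ε/165, so |(2z^3 + z^2 - 6z + 1) + 194| < ε.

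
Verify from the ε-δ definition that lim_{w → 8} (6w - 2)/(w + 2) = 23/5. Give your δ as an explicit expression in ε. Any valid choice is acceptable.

δ = min(5, (25/7)ε)

Let ε > 0. We want δ > 0 with 0 < |w − 8| < δ ⇒ |(6w - 2)/(w + 2) − (23/5)| < ε.
Combining over a common denominator, (6w - 2)/(w + 2) − (23/5) = [(6w - 2)·10 − 46·(w + 2)] / [10·(w + 2)] = 14(w − 8) / (10(w + 2)).
So |(6w - 2)/(w + 2) − (23/5)| = 14|w − 8| / (10·|w + 2|).
Restrict δ ≤ 5. Then |w − 8| < 5 gives |w + 2| = |(w − 8) + 10| ≥ 10 − 5 = 5.
Hence |(6w - 2)/(w + 2) − (23/5)| < 14|w − 8|/(10·5) = (7/25)|w − 8|, which is < ε once |w − 8| < (25/7)ε.
Take δ = min(5, (25/7)ε). Then 0 < |w − 8| < δ forces both bounds, so |(6w - 2)/(w + 2) − (23/5)| < ε.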